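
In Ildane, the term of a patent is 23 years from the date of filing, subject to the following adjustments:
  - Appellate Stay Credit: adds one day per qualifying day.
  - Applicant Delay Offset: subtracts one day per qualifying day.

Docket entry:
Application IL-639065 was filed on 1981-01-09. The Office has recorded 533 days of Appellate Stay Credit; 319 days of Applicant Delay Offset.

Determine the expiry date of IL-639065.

Base term: filing date + 23 years → 9 January 2004.
Appellate Stay Credit: +533 days → 25 June 2005.
Applicant Delay Offset: −319 days → 10 August 2004.

August 10, 2004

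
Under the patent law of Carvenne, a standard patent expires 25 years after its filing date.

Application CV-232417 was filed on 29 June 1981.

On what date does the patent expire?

June 29, 2006

Filing date + 25 years → 29 June 2006.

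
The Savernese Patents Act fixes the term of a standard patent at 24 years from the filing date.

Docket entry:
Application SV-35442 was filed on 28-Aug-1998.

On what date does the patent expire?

2022-08-28

Filing date + 24 years → 28 August 2022.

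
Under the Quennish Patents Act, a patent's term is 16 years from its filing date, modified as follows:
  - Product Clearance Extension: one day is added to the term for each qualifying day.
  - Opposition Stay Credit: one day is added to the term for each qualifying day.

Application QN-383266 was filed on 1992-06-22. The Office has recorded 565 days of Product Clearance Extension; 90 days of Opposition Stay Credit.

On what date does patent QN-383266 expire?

April 8, 2010

Base term: filing date + 16 years → 22 June 2008.
Product Clearance Extension: +565 days → 8 January 2010.
Opposition Stay Credit: +90 days → 8 April 2010.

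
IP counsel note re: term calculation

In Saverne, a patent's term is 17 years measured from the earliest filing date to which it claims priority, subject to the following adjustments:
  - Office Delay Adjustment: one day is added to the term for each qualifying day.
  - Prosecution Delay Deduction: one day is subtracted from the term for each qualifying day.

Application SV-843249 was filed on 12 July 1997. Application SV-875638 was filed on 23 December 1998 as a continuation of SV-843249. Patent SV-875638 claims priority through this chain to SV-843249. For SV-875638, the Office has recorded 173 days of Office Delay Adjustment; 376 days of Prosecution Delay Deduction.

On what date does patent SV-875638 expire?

December 21, 2013

Earliest priority filing: 12 July 1997.
Base term: 12 July 1997 + 17 years → 12 July 2014.
Office Delay Adjustment: +173 days → 1 January 2015.
Prosecution Delay Deduction: −376 days → 21 December 2013.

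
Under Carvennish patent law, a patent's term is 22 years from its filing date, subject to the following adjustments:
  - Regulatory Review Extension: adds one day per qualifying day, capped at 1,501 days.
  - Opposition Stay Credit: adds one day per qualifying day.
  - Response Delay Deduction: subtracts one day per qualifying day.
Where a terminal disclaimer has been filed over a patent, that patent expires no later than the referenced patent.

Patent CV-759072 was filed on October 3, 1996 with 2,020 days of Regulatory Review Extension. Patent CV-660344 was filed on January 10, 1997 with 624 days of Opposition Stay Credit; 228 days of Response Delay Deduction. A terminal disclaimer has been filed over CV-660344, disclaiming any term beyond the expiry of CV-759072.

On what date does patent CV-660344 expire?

Natural term of CV-660344:
  Base: filing + 22 years → 10 January 2019.
  Opposition Stay Credit: +624 days → 25 September 2020.
  Response Delay Deduction: −228 days → 10 February 2020.
Expiry of referenced patent CV-759072:
  Base: filing + 22 years → 3 October 2018.
  Regulatory Review Extension: 2020 days claimed exceeds the 1501-day cap, so +1501 days → 12 November 2022.
Terminal disclaimer: CV-660344 expires on the earlier of 10 February 2020 and 12 November 2022.

2020-02-10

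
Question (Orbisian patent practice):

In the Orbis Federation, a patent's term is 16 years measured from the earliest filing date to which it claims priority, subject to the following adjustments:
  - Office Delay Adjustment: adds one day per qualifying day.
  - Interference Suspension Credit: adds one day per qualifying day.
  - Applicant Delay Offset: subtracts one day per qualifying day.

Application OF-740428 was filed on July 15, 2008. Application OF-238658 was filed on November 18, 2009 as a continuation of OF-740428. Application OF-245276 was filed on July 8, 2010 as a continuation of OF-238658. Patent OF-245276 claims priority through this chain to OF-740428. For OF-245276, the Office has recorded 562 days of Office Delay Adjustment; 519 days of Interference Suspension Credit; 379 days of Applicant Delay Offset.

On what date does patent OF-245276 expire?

June 17, 2026

Earliest priority filing: 15 July 2008.
Base term: 15 July 2008 + 16 years → 15 July 2024.
Office Delay Adjustment: +562 days → 28 January 2026.
Interference Suspension Credit: +519 days → 1 July 2027.
Applicant Delay Offset: −379 days → 17 June 2026.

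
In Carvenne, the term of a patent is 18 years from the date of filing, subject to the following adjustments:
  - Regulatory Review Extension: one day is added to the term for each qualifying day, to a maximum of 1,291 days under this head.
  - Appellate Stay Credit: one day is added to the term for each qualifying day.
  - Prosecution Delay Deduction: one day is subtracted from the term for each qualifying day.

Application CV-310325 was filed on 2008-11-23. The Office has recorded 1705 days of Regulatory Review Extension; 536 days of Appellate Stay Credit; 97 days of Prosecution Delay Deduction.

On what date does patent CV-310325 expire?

August 19, 2031

Base term: filing date + 18 years → 23 November 2026.
Regulatory Review Extension: 1705 days claimed exceeds the 1291-day cap, so +1291 days → 6 June 2030.
Appellate Stay Credit: +536 days → 24 November 2031.
Prosecution Delay Deduction: −97 days → 19 August 2031.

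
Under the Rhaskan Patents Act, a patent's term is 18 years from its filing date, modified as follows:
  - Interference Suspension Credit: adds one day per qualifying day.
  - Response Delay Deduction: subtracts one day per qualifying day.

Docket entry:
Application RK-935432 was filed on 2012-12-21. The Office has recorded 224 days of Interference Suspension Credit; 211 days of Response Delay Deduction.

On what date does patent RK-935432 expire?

Base term: filing date + 18 years → 21 December 2030.
Interference Suspension Credit: +224 days → 2 August 2031.
Response Delay Deduction: −211 days → 3 January 2031.

January 3, 2031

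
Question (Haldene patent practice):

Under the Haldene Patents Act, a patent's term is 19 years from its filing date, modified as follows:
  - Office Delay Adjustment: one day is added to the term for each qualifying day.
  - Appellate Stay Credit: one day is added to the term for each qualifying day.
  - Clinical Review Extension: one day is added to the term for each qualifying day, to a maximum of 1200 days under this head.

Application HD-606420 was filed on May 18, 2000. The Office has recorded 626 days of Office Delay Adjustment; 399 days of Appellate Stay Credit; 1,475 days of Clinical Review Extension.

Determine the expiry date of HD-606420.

2025-06-20

Base term: filing date + 19 years → 18 May 2019.
Office Delay Adjustment: +626 days → 2 February 2021.
Appellate Stay Credit: +399 days → 8 March 2022.
Clinical Review Extension: 1475 days claimed exceeds the 1200-day cap, so +1200 days → 20 June 2025.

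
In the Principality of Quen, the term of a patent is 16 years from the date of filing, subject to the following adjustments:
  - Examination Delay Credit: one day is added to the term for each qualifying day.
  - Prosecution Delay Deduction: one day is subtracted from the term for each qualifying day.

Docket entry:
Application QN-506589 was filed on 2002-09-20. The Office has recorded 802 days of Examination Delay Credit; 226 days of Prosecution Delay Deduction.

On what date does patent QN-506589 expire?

2020-04-18

Base term: filing date + 16 years → 20 September 2018.
Examination Delay Credit: +802 days → 30 November 2020.
Prosecution Delay Deduction: −226 days → 18 April 2020.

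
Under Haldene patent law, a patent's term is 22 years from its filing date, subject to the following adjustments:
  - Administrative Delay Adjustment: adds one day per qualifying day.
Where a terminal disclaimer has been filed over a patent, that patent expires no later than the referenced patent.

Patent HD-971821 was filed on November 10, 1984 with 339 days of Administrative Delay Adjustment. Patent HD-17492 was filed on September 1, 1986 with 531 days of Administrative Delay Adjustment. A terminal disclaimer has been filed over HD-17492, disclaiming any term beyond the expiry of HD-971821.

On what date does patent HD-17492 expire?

Natural term of HD-17492:
  Base: filing + 22 years → 1 September 2008.
  Administrative Delay Adjustment: +531 days → 14 February 2010.
Expiry of referenced patent HD-971821:
  Base: filing + 22 years → 10 November 2006.
  Administrative Delay Adjustment: +339 days → 15 October 2007.
Terminal disclaimer: HD-17492 expires on the earlier of 14 February 2010 and 15 October 2007.

October 15, 2007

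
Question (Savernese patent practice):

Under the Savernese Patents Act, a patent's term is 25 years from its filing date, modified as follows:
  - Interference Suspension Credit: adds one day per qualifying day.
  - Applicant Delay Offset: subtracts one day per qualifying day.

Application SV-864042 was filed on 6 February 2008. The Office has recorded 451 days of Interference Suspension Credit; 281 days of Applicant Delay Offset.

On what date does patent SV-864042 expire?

2033-07-26

Base term: filing date + 25 years → 6 February 2033.
Interference Suspension Credit: +451 days → 3 May 2034.
Applicant Delay Offset: −281 days → 26 July 2033.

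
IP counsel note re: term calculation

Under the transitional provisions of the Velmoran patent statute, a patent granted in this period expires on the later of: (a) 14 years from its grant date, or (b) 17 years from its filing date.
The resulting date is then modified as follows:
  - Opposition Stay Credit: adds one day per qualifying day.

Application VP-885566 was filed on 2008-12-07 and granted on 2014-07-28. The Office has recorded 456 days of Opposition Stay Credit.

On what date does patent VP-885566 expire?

(a) grant + 14 years → 28 July 2028.
(b) filing + 17 years → 7 December 2025.
Later of the two: 28 July 2028.
Opposition Stay Credit: +456 days → 27 October 2029.

2029-10-27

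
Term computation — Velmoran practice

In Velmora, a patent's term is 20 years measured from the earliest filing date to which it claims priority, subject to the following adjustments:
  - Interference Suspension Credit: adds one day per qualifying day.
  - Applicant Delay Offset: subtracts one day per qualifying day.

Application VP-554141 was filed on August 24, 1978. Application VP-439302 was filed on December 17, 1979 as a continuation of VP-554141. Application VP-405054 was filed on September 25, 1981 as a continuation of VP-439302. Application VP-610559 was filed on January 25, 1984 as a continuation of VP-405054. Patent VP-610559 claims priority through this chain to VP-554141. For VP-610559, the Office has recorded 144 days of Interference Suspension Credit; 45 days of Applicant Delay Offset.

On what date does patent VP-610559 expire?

Earliest priority filing: 24 August 1978.
Base term: 24 August 1978 + 20 years → 24 August 1998.
Interference Suspension Credit: +144 days → 15 January 1999.
Applicant Delay Offset: −45 days → 1 December 1998.

1998-12-01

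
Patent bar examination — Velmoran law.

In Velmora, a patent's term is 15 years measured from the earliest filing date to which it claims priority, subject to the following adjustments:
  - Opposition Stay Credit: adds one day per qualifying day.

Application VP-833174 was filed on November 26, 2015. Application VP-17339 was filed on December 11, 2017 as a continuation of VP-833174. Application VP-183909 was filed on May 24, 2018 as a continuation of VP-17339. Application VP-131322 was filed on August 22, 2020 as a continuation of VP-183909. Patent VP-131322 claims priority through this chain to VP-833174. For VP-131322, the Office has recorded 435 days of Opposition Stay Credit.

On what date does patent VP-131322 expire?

February 4, 2032

Earliest priority filing: 26 November 2015.
Base term: 26 November 2015 + 15 years → 26 November 2030.
Opposition Stay Credit: +435 days → 4 February 2032.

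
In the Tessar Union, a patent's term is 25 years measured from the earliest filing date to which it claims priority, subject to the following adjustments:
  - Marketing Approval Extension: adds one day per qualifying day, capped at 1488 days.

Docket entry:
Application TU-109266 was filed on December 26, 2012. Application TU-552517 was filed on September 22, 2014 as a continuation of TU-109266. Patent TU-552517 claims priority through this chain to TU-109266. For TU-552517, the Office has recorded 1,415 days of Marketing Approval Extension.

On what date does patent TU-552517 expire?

November 10, 2041

Earliest priority filing: 26 December 2012.
Base term: 26 December 2012 + 25 years → 26 December 2037.
Marketing Approval Extension: 1415 days (within the 1488-day cap) → +1415 days → 10 November 2041.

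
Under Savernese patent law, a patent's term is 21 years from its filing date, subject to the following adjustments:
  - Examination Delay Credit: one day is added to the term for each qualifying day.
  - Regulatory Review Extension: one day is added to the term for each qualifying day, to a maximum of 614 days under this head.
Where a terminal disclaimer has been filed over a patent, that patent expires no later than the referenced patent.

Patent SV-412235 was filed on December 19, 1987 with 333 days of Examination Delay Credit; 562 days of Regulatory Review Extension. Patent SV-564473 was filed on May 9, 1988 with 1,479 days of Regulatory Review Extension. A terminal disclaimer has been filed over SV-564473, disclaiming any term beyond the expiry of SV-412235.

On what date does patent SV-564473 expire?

Natural term of SV-564473:
  Base: filing + 21 years → 9 May 2009.
  Regulatory Review Extension: 1479 days claimed exceeds the 614-day cap, so +614 days → 13 January 2011.
Expiry of referenced patent SV-412235:
  Base: filing + 21 years → 19 December 2008.
  Examination Delay Credit: +333 days → 17 November 2009.
  Regulatory Review Extension: 562 days (within the 614-day cap) → +562 days → 2 June 2011.
Terminal disclaimer: SV-564473 expires on the earlier of 13 January 2011 and 2 June 2011.

2011-01-13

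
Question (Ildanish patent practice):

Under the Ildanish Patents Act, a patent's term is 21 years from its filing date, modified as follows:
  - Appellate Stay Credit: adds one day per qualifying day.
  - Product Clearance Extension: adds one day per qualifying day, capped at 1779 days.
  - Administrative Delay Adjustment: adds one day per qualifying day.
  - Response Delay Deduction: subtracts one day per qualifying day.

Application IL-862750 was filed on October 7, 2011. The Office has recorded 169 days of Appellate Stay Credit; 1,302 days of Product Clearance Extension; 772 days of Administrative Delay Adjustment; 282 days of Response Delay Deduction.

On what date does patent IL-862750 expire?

February 19, 2038

Base term: filing date + 21 years → 7 October 2032.
Appellate Stay Credit: +169 days → 25 March 2033.
Product Clearance Extension: 1302 days (within the 1779-day cap) → +1302 days → 17 October 2036.
Administrative Delay Adjustment: +772 days → 28 November 2038.
Response Delay Deduction: −282 days → 19 February 2038.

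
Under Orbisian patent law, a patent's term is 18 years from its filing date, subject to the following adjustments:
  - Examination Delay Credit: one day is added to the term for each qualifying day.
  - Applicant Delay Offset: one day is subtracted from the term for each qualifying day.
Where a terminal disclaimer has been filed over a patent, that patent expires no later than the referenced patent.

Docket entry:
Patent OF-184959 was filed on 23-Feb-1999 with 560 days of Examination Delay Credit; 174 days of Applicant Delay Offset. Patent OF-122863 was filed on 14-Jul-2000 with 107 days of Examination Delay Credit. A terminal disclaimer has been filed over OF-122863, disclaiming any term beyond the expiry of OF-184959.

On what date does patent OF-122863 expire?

Natural term of OF-122863:
  Base: filing + 18 years → 14 July 2018.
  Examination Delay Credit: +107 days → 29 October 2018.
Expiry of referenced patent OF-184959:
  Base: filing + 18 years → 23 February 2017.
  Examination Delay Credit: +560 days → 6 September 2018.
  Applicant Delay Offset: −174 days → 16 March 2018.
Terminal disclaimer: OF-122863 expires on the earlier of 29 October 2018 and 16 March 2018.

March 16, 2018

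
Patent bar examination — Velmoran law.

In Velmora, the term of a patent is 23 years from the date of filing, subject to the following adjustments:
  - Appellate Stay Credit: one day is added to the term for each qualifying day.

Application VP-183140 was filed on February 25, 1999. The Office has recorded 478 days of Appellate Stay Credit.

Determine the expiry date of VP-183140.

Base term: filing date + 23 years → 25 February 2022.
Appellate Stay Credit: +478 days → 18 June 2023.

June 18, 2023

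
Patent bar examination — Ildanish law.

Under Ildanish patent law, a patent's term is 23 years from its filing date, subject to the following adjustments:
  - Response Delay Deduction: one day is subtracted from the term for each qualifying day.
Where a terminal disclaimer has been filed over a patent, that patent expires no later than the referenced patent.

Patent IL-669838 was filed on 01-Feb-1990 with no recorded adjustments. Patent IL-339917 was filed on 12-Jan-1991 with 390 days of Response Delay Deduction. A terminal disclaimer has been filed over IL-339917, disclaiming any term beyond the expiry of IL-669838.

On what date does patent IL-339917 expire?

Natural term of IL-339917:
  Base: filing + 23 years → 12 January 2014.
  Response Delay Deduction: −390 days → 18 December 2012.
Expiry of referenced patent IL-669838:
  Base: filing + 23 years → 1 February 2013.
Terminal disclaimer: IL-339917 expires on the earlier of 18 December 2012 and 1 February 2013.

December 18, 2012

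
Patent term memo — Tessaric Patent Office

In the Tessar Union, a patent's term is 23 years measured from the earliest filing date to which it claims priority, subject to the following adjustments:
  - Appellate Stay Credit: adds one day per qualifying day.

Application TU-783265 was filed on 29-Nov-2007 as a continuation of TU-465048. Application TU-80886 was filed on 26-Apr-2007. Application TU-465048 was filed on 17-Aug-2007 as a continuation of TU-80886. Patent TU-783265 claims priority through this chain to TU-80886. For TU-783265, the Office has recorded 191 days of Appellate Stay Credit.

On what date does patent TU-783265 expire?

Earliest priority filing: 26 April 2007.
Base term: 26 April 2007 + 23 years → 26 April 2030.
Appellate Stay Credit: +191 days → 3 November 2030.

November 3, 2030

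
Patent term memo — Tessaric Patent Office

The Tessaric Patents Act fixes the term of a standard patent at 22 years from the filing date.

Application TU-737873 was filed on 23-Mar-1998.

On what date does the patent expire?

Filing date + 22 years → 23 March 2020.

2020-03-23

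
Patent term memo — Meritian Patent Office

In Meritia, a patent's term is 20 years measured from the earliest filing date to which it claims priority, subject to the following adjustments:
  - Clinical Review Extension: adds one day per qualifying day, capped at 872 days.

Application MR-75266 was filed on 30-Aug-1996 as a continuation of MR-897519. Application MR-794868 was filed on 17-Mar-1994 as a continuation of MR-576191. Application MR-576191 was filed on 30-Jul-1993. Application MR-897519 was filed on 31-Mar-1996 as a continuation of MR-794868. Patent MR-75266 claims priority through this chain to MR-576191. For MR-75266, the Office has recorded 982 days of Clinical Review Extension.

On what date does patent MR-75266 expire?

2015-12-19

Earliest priority filing: 30 July 1993.
Base term: 30 July 1993 + 20 years → 30 July 2013.
Clinical Review Extension: 982 days claimed exceeds the 872-day cap, so +872 days → 19 December 2015.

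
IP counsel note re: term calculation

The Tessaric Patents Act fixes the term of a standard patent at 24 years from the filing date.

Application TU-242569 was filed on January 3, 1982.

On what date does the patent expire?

2006-01-03

Filing date + 24 years → 3 January 2006.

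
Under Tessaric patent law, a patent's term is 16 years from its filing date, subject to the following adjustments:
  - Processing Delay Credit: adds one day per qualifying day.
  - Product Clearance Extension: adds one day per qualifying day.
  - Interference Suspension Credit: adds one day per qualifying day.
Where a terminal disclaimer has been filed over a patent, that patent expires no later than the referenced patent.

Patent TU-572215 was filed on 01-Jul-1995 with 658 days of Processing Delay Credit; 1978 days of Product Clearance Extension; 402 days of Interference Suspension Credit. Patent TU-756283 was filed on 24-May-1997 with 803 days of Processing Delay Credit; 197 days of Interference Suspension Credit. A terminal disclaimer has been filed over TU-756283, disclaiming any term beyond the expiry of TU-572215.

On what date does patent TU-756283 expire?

February 18, 2016

Natural term of TU-756283:
  Base: filing + 16 years → 24 May 2013.
  Processing Delay Credit: +803 days → 5 August 2015.
  Interference Suspension Credit: +197 days → 18 February 2016.
Expiry of referenced patent TU-572215:
  Base: filing + 16 years → 1 July 2011.
  Processing Delay Credit: +658 days → 19 April 2013.
  Product Clearance Extension: +1978 days → 18 September 2018.
  Interference Suspension Credit: +402 days → 25 October 2019.
Terminal disclaimer: TU-756283 expires on the earlier of 18 February 2016 and 25 October 2019.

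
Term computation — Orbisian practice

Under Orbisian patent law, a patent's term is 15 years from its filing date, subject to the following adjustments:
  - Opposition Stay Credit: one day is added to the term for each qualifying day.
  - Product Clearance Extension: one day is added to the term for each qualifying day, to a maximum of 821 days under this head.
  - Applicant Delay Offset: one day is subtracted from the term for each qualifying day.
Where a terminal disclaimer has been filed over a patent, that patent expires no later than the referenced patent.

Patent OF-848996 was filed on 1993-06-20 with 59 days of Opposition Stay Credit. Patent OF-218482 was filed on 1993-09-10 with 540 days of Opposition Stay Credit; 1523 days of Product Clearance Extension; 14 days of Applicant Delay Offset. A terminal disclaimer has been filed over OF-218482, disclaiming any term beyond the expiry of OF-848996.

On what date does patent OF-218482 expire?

Natural term of OF-218482:
  Base: filing + 15 years → 10 September 2008.
  Opposition Stay Credit: +540 days → 4 March 2010.
  Product Clearance Extension: 1523 days claimed exceeds the 821-day cap, so +821 days → 2 June 2012.
  Applicant Delay Offset: −14 days → 19 May 2012.
Expiry of referenced patent OF-848996:
  Base: filing + 15 years → 20 June 2008.
  Opposition Stay Credit: +59 days → 18 August 2008.
Terminal disclaimer: OF-218482 expires on the earlier of 19 May 2012 and 18 August 2008.

August 18, 2008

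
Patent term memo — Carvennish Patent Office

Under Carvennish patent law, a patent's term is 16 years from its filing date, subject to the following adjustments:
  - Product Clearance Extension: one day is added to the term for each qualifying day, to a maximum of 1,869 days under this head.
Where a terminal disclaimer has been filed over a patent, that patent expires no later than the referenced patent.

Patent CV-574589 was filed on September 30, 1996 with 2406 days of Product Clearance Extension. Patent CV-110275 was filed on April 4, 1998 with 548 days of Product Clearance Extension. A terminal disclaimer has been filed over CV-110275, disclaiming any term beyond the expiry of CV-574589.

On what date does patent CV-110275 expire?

October 4, 2015

Natural term of CV-110275:
  Base: filing + 16 years → 4 April 2014.
  Product Clearance Extension: 548 days (within the 1869-day cap) → +548 days → 4 October 2015.
Expiry of referenced patent CV-574589:
  Base: filing + 16 years → 30 September 2012.
  Product Clearance Extension: 2406 days claimed exceeds the 1869-day cap, so +1869 days → 12 November 2017.
Terminal disclaimer: CV-110275 expires on the earlier of 4 October 2015 and 12 November 2017.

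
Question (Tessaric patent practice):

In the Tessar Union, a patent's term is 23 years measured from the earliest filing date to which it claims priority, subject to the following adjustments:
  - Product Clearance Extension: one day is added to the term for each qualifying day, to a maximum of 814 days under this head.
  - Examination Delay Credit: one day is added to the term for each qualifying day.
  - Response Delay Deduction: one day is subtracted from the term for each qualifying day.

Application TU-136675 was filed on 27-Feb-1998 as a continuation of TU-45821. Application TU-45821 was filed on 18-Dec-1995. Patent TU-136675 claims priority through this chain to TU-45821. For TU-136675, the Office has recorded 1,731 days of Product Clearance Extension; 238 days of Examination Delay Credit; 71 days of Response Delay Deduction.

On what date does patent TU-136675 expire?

Earliest priority filing: 18 December 1995.
Base term: 18 December 1995 + 23 years → 18 December 2018.
Product Clearance Extension: 1731 days claimed exceeds the 814-day cap, so +814 days → 11 March 2021.
Examination Delay Credit: +238 days → 4 November 2021.
Response Delay Deduction: −71 days → 25 August 2021.

August 25, 2021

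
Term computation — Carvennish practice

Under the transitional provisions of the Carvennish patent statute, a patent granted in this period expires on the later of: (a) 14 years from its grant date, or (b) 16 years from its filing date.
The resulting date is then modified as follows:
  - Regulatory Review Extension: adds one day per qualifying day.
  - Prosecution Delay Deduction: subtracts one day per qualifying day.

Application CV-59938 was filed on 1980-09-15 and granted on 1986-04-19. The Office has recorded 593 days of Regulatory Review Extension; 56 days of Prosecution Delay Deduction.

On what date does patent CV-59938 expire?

(a) grant + 14 years → 19 April 2000.
(b) filing + 16 years → 15 September 1996.
Later of the two: 19 April 2000.
Regulatory Review Extension: +593 days → 3 December 2001.
Prosecution Delay Deduction: −56 days → 8 October 2001.

2001-10-08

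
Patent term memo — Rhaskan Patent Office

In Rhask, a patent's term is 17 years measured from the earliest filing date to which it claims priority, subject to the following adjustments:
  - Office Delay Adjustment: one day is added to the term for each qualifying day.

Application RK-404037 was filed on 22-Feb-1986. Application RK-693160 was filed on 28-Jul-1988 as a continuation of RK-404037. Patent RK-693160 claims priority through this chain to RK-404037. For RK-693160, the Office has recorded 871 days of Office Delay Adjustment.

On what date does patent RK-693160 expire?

Earliest priority filing: 22 February 1986.
Base term: 22 February 1986 + 17 years → 22 February 2003.
Office Delay Adjustment: +871 days → 12 July 2005.

July 12, 2005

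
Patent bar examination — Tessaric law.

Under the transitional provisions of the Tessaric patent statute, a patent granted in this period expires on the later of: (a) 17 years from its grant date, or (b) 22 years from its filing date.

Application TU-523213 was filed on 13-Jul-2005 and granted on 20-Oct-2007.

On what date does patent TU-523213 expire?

2027-07-13

(a) grant + 17 years → 20 October 2024.
(b) filing + 22 years → 13 July 2027.
Later of the two: 13 July 2027.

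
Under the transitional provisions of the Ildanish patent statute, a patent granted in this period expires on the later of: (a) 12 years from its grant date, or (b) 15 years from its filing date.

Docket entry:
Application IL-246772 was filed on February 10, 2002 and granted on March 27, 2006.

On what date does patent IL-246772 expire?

2018-03-27

(a) grant + 12 years → 27 March 2018.
(b) filing + 15 years → 10 February 2017.
Later of the two: 27 March 2018.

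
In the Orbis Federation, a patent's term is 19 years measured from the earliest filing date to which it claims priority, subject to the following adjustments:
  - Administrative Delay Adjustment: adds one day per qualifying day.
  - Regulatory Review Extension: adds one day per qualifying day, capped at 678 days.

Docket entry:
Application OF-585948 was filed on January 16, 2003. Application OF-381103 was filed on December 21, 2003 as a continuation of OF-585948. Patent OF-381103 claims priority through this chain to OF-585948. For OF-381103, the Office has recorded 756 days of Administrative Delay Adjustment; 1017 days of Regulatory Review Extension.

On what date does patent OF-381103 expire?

Earliest priority filing: 16 January 2003.
Base term: 16 January 2003 + 19 years → 16 January 2022.
Administrative Delay Adjustment: +756 days → 11 February 2024.
Regulatory Review Extension: 1017 days claimed exceeds the 678-day cap, so +678 days → 20 December 2025.

December 20, 2025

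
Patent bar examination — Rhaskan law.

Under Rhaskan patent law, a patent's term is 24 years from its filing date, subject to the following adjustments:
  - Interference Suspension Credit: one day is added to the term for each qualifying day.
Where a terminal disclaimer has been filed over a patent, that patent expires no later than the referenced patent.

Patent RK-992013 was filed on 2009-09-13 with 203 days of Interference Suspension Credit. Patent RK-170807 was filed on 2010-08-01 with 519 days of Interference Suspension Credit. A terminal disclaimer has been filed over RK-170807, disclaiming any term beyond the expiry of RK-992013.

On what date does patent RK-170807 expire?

Natural term of RK-170807:
  Base: filing + 24 years → 1 August 2034.
  Interference Suspension Credit: +519 days → 2 January 2036.
Expiry of referenced patent RK-992013:
  Base: filing + 24 years → 13 September 2033.
  Interference Suspension Credit: +203 days → 4 April 2034.
Terminal disclaimer: RK-170807 expires on the earlier of 2 January 2036 and 4 April 2034.

2034-04-04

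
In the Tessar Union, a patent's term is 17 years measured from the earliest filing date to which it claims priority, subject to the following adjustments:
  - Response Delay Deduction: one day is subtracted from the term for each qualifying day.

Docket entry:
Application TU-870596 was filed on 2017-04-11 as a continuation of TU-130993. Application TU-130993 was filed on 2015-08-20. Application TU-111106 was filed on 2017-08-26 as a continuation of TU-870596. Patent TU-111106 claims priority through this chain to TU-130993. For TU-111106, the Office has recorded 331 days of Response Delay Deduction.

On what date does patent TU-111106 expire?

September 24, 2031

Earliest priority filing: 20 August 2015.
Base term: 20 August 2015 + 17 years → 20 August 2032.
Response Delay Deduction: −331 days → 24 September 2031.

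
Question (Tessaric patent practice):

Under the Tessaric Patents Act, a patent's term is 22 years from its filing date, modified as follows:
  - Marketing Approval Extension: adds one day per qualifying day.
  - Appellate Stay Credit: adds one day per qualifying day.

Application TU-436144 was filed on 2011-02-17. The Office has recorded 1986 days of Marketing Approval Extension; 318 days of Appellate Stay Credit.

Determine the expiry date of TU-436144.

Base term: filing date + 22 years → 17 February 2033.
Marketing Approval Extension: +1986 days → 27 July 2038.
Appellate Stay Credit: +318 days → 10 June 2039.

2039-06-10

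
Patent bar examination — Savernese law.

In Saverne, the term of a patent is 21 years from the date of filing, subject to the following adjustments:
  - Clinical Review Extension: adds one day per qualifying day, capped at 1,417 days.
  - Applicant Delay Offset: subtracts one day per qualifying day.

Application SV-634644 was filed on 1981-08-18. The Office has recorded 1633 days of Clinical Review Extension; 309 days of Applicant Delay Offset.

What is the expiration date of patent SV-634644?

Base term: filing date + 21 years → 18 August 2002.
Clinical Review Extension: 1633 days claimed exceeds the 1417-day cap, so +1417 days → 5 July 2006.
Applicant Delay Offset: −309 days → 30 August 2005.

2005-08-30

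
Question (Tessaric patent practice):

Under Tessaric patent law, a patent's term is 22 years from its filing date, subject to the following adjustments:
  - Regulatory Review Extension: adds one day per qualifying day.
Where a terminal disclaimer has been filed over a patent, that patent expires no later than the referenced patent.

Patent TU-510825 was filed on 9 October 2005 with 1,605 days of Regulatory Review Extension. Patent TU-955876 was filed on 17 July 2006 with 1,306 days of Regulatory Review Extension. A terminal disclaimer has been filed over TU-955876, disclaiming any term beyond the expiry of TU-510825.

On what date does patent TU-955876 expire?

Natural term of TU-955876:
  Base: filing + 22 years → 17 July 2028.
  Regulatory Review Extension: +1306 days → 13 February 2032.
Expiry of referenced patent TU-510825:
  Base: filing + 22 years → 9 October 2027.
  Regulatory Review Extension: +1605 days → 1 March 2032.
Terminal disclaimer: TU-955876 expires on the earlier of 13 February 2032 and 1 March 2032.

2032-02-13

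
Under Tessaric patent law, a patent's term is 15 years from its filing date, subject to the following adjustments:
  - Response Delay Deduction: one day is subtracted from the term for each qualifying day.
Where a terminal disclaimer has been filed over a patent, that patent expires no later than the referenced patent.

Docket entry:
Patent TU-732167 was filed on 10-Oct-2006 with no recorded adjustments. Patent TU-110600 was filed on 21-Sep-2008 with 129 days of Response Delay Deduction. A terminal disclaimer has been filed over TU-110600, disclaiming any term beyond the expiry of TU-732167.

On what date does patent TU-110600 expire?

Natural term of TU-110600:
  Base: filing + 15 years → 21 September 2023.
  Response Delay Deduction: −129 days → 15 May 2023.
Expiry of referenced patent TU-732167:
  Base: filing + 15 years → 10 October 2021.
Terminal disclaimer: TU-110600 expires on the earlier of 15 May 2023 and 10 October 2021.

2021-10-10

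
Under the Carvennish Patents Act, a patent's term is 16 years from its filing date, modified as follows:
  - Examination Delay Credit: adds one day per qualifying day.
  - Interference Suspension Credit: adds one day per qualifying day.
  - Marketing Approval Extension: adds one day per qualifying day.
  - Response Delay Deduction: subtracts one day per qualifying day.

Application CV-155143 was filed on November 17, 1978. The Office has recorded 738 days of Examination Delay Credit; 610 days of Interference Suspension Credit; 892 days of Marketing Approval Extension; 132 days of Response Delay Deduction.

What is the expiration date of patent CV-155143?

Base term: filing date + 16 years → 17 November 1994.
Examination Delay Credit: +738 days → 24 November 1996.
Interference Suspension Credit: +610 days → 27 July 1998.
Marketing Approval Extension: +892 days → 4 January 2001.
Response Delay Deduction: −132 days → 25 August 2000.

2000-08-25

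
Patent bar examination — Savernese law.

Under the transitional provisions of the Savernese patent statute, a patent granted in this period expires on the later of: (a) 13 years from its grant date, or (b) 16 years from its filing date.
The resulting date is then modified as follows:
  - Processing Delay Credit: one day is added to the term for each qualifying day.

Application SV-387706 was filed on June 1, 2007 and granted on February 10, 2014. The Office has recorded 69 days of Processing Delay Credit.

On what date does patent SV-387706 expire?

(a) grant + 13 years → 10 February 2027.
(b) filing + 16 years → 1 June 2023.
Later of the two: 10 February 2027.
Processing Delay Credit: +69 days → 20 April 2027.

April 20, 2027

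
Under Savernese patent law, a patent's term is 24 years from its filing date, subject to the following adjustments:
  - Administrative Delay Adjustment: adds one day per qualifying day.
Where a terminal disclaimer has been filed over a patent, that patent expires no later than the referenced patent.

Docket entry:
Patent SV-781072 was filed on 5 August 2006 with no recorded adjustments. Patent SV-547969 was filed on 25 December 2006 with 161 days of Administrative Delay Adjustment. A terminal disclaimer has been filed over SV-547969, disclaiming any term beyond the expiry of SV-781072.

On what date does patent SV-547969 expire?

Natural term of SV-547969:
  Base: filing + 24 years → 25 December 2030.
  Administrative Delay Adjustment: +161 days → 4 June 2031.
Expiry of referenced patent SV-781072:
  Base: filing + 24 years → 5 August 2030.
Terminal disclaimer: SV-547969 expires on the earlier of 4 June 2031 and 5 August 2030.

August 5, 2030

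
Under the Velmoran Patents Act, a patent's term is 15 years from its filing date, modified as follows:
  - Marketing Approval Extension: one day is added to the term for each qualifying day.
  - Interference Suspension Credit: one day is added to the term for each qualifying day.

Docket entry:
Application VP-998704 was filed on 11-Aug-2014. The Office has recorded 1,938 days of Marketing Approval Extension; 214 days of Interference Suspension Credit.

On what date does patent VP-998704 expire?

Base term: filing date + 15 years → 11 August 2029.
Marketing Approval Extension: +1938 days → 1 December 2034.
Interference Suspension Credit: +214 days → 3 July 2035.

2035-07-03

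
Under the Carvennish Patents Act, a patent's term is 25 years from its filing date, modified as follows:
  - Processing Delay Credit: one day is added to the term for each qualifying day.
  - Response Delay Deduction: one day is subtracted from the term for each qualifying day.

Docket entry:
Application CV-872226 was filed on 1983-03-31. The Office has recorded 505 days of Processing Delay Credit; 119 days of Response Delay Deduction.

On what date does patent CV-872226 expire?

Base term: filing date + 25 years → 31 March 2008.
Processing Delay Credit: +505 days → 18 August 2009.
Response Delay Deduction: −119 days → 21 April 2009.

April 21, 2009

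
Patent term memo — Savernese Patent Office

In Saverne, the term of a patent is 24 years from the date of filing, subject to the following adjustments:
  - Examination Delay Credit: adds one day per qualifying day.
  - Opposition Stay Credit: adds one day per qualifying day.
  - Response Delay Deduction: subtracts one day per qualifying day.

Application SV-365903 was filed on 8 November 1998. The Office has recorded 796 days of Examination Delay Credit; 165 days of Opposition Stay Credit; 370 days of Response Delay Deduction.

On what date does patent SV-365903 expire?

Base term: filing date + 24 years → 8 November 2022.
Examination Delay Credit: +796 days → 12 January 2025.
Opposition Stay Credit: +165 days → 26 June 2025.
Response Delay Deduction: −370 days → 21 June 2024.

2024-06-21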